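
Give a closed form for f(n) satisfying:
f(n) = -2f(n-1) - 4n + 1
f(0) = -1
First-order linear with linear forcing.
Homogeneous solution: f_h(n) = A·(-2)^n.
Try particular f_p(n) = pn + q. Substituting:
  pn + q = -2(p(n-1) + q) - 4n + 1.
Matching the n-coefficient: p = -2p - 4 ⇒ p = - \frac{4}{3}.
Matching constants: q = 2p - 2q + 1 ⇒ q = - \frac{5}{9}.
General: f(n) = A·(-2)^n - \frac{4 n}{3} - \frac{5}{9}.
Apply f(0) = -1: A - \frac{5}{9} = -1 ⇒ A = - \frac{4}{9}.
So f(n) = - \frac{4 \left(-2\right)^{n}}{9} - \frac{4 n}{3} - \frac{5}{9}.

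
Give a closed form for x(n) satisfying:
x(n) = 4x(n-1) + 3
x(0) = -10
First-order linear non-homogeneous.
Homogeneous solution: x_h(n) = A·(4)^n.
Try constant particular solution x_p = K: K = 4K + 3 ⇒ K = -1.
General: x(n) = A·(4)^n - 1.
Apply x(0) = -10: A - 1 = -10 ⇒ A = -9.
So x(n) = - 9 \cdot 4^{n} - 1.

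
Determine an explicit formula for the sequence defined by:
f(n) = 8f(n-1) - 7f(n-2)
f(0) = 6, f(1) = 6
Characteristic equation: x² - 8x + 7 = 0, which factors as (x - (1))(x - (7)) = 0.
Roots r₁ = 1, r₂ = 7 (distinct).
General solution: f(n) = A·(1)^n + B·(7)^n.
From f(0) = 6: A + B = 6.
From f(1) = 6: A + 7B = 6.
Solving: A = 6, B = 0.
So f(n) = 6.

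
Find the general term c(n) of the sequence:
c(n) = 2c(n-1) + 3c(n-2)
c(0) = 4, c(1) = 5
Characteristic equation: x² - 2x - 3 = 0, which factors as (x - (-1))(x - (3)) = 0.
Roots r₁ = -1, r₂ = 3 (distinct).
General solution: c(n) = A·(-1)^n + B·(3)^n.
From c(0) = 4: A + B = 4.
From c(1) = 5: -A + 3B = 5.
Solving: A = \frac{7}{4}, B = \frac{9}{4}.
So c(n) = \frac{7 \left(-1\right)^{n}}{4} + \frac{9 \cdot 3^{n}}{4}.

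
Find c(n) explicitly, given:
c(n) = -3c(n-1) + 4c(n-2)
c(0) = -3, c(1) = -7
Characteristic equation: x² + 3x - 4 = 0, which factors as (x - (-4))(x - (1)) = 0.
Roots r₁ = -4, r₂ = 1 (distinct).
General solution: c(n) = A·(-4)^n + B·(1)^n.
From c(0) = -3: A + B = -3.
From c(1) = -7: -4A + B = -7.
Solving: A = \frac{4}{5}, B = - \frac{19}{5}.
So c(n) = \frac{4 \left(-4\right)^{n}}{5} - \frac{19}{5}.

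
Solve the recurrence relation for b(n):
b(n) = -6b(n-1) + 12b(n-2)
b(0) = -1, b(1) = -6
Characteristic equation: x² + 6x - 12 = 0.
Discriminant Δ = (-6)² + 4·(12) = 84.
Roots r₁,₂ = (-6 ± √84)/2, so r₁ = -3 + \sqrt{21}, r₂ = - \sqrt{21} - 3.
General solution: b(n) = A·r₁^n + B·r₂^n.
From the initial conditions, A + B = -1 and r₁A + r₂B = -6.
Since r₁ - r₂ = √84: A = (-6 - (-1)r₂)/√84 = - \frac{3 \sqrt{21}}{14} - \frac{1}{2}, and B = -1 - A = - \frac{1}{2} + \frac{3 \sqrt{21}}{14}.
So b(n) = \left(- \frac{3 \sqrt{21}}{14} - \frac{1}{2}\right)\left(-3 + \sqrt{21}\right)^n + \left(- \frac{1}{2} + \frac{3 \sqrt{21}}{14}\right)\left(- \sqrt{21} - 3\right)^n.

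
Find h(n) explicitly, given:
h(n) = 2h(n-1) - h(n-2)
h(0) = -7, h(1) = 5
Characteristic equation: x² - 2x + 1 = 0, which is (x - (1))².
Repeated root r = 1.
General solution: h(n) = (A + Bn)·(1)^n.
From h(0) = -7: A = -7.
From h(1) = 5: (A + B)·(1) = 5 ⇒ B = 12.
So h(n) = \left(12 n - 7\right) \cdot (1)^n.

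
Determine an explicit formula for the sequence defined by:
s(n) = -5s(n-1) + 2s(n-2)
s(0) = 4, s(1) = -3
Characteristic equation: x² + 5x - 2 = 0.
Discriminant Δ = (-5)² + 4·(2) = 33.
Roots r₁,₂ = (-5 ± √33)/2, so r₁ = - \frac{5}{2} + \frac{\sqrt{33}}{2}, r₂ = - \frac{\sqrt{33}}{2} - \frac{5}{2}.
General solution: s(n) = A·r₁^n + B·r₂^n.
From the initial conditions, A + B = 4 and r₁A + r₂B = -3.
Since r₁ - r₂ = √33: A = (-3 - (4)r₂)/√33 = \frac{7 \sqrt{33}}{33} + 2, and B = 4 - A = 2 - \frac{7 \sqrt{33}}{33}.
So s(n) = \left(\frac{7 \sqrt{33}}{33} + 2\right)\left(- \frac{5}{2} + \frac{\sqrt{33}}{2}\right)^n + \left(2 - \frac{7 \sqrt{33}}{33}\right)\left(- \frac{\sqrt{33}}{2} - \frac{5}{2}\right)^n.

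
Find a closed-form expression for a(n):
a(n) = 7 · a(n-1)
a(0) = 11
Pure geometric recurrence with ratio 7.
By induction a(n) = a(0) · (7)^n = 11 \cdot 7^{n}.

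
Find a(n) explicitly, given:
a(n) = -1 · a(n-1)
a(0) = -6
Pure geometric recurrence with ratio -1.
By induction a(n) = a(0) · (-1)^n = - 6 \left(-1\right)^{n}.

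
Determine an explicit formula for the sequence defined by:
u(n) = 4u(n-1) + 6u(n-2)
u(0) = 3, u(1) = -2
Characteristic equation: x² - 4x - 6 = 0.
Discriminant Δ = (4)² + 4·(6) = 40.
Roots r₁,₂ = (4 ± √40)/2, so r₁ = 2 + \sqrt{10}, r₂ = 2 - \sqrt{10}.
General solution: u(n) = A·r₁^n + B·r₂^n.
From the initial conditions, A + B = 3 and r₁A + r₂B = -2.
Since r₁ - r₂ = √40: A = (-2 - (3)r₂)/√40 = \frac{3}{2} - \frac{2 \sqrt{10}}{5}, and B = 3 - A = \frac{2 \sqrt{10}}{5} + \frac{3}{2}.
So u(n) = \left(\frac{3}{2} - \frac{2 \sqrt{10}}{5}\right)\left(2 + \sqrt{10}\right)^n + \left(\frac{2 \sqrt{10}}{5} + \frac{3}{2}\right)\left(2 - \sqrt{10}\right)^n.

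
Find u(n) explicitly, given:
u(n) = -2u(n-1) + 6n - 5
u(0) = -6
First-order linear with linear forcing.
Homogeneous solution: u_h(n) = A·(-2)^n.
Try particular u_p(n) = pn + q. Substituting:
  pn + q = -2(p(n-1) + q) + 6n - 5.
Matching the n-coefficient: p = -2p + 6 ⇒ p = 2.
Matching constants: q = 2p - 2q - 5 ⇒ q = - \frac{1}{3}.
General: u(n) = A·(-2)^n + 2 n - \frac{1}{3}.
Apply u(0) = -6: A - \frac{1}{3} = -6 ⇒ A = - \frac{17}{3}.
So u(n) = - \frac{17 \left(-2\right)^{n}}{3} + 2 n - \frac{1}{3}.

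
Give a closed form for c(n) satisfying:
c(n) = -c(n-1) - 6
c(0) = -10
First-order linear non-homogeneous.
Homogeneous solution: c_h(n) = A·(-1)^n.
Try constant particular solution c_p = K: K = -K - 6 ⇒ K = -3.
General: c(n) = A·(-1)^n - 3.
Apply c(0) = -10: A - 3 = -10 ⇒ A = -7.
So c(n) = - 7 \left(-1\right)^{n} - 3.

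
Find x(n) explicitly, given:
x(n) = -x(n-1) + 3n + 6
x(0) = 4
First-order linear with linear forcing.
Homogeneous solution: x_h(n) = A·(-1)^n.
Try particular x_p(n) = pn + q. Substituting:
  pn + q = -(p(n-1) + q) + 3n + 6.
Matching the n-coefficient: p = -p + 3 ⇒ p = \frac{3}{2}.
Matching constants: q = p - q + 6 ⇒ q = \frac{15}{4}.
General: x(n) = A·(-1)^n + \frac{3 n}{2} + \frac{15}{4}.
Apply x(0) = 4: A + \frac{15}{4} = 4 ⇒ A = \frac{1}{4}.
So x(n) = \frac{\left(-1\right)^{n}}{4} + \frac{3 n}{2} + \frac{15}{4}.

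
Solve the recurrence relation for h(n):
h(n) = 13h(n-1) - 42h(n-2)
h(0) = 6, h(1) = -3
Characteristic equation: x² - 13x + 42 = 0, which factors as (x - (6))(x - (7)) = 0.
Roots r₁ = 6, r₂ = 7 (distinct).
General solution: h(n) = A·(6)^n + B·(7)^n.
From h(0) = 6: A + B = 6.
From h(1) = -3: 6A + 7B = -3.
Solving: A = 45, B = -39.
So h(n) = 45 \cdot 6^{n} - 39 \cdot 7^{n}.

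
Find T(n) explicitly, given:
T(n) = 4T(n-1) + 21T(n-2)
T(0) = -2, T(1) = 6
Characteristic equation: x² - 4x - 21 = 0, which factors as (x - (7))(x - (-3)) = 0.
Roots r₁ = 7, r₂ = -3 (distinct).
General solution: T(n) = A·(7)^n + B·(-3)^n.
From T(0) = -2: A + B = -2.
From T(1) = 6: 7A - 3B = 6.
Solving: A = 0, B = -2.
So T(n) = - 2 \left(-3\right)^{n}.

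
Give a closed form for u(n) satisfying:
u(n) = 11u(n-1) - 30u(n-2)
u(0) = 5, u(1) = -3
Characteristic equation: x² - 11x + 30 = 0, which factors as (x - (6))(x - (5)) = 0.
Roots r₁ = 6, r₂ = 5 (distinct).
General solution: u(n) = A·(6)^n + B·(5)^n.
From u(0) = 5: A + B = 5.
From u(1) = -3: 6A + 5B = -3.
Solving: A = -28, B = 33.
So u(n) = 33 \cdot 5^{n} - 28 \cdot 6^{n}.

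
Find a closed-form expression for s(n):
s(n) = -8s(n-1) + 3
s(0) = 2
First-order linear non-homogeneous.
Homogeneous solution: s_h(n) = A·(-8)^n.
Try constant particular solution s_p = K: K = -8K + 3 ⇒ K = \frac{1}{3}.
General: s(n) = A·(-8)^n + \frac{1}{3}.
Apply s(0) = 2: A + \frac{1}{3} = 2 ⇒ A = \frac{5}{3}.
So s(n) = \frac{5 \left(-8\right)^{n}}{3} + \frac{1}{3}.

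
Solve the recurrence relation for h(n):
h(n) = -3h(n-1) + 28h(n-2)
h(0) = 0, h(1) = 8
Characteristic equation: x² + 3x - 28 = 0, which factors as (x - (4))(x - (-7)) = 0.
Roots r₁ = 4, r₂ = -7 (distinct).
General solution: h(n) = A·(4)^n + B·(-7)^n.
From h(0) = 0: A + B = 0.
From h(1) = 8: 4A - 7B = 8.
Solving: A = \frac{8}{11}, B = - \frac{8}{11}.
So h(n) = - \frac{8 \left(-7\right)^{n}}{11} + \frac{8 \cdot 4^{n}}{11}.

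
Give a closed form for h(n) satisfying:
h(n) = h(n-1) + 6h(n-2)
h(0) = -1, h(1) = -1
Characteristic equation: x² - x - 6 = 0, which factors as (x - (3))(x - (-2)) = 0.
Roots r₁ = 3, r₂ = -2 (distinct).
General solution: h(n) = A·(3)^n + B·(-2)^n.
From h(0) = -1: A + B = -1.
From h(1) = -1: 3A - 2B = -1.
Solving: A = - \frac{3}{5}, B = - \frac{2}{5}.
So h(n) = - \frac{2 \left(-2\right)^{n}}{5} - \frac{3 \cdot 3^{n}}{5}.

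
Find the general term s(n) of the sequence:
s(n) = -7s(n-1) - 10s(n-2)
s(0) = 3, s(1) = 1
Characteristic equation: x² + 7x + 10 = 0, which factors as (x - (-2))(x - (-5)) = 0.
Roots r₁ = -2, r₂ = -5 (distinct).
General solution: s(n) = A·(-2)^n + B·(-5)^n.
From s(0) = 3: A + B = 3.
From s(1) = 1: -2A - 5B = 1.
Solving: A = \frac{16}{3}, B = - \frac{7}{3}.
So s(n) = \frac{16 \left(-2\right)^{n}}{3} - \frac{7 \left(-5\right)^{n}}{3}.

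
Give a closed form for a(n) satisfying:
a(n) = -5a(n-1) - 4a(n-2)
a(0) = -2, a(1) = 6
Characteristic equation: x² + 5x + 4 = 0, which factors as (x - (-4))(x - (-1)) = 0.
Roots r₁ = -4, r₂ = -1 (distinct).
General solution: a(n) = A·(-4)^n + B·(-1)^n.
From a(0) = -2: A + B = -2.
From a(1) = 6: -4A - B = 6.
Solving: A = - \frac{4}{3}, B = - \frac{2}{3}.
So a(n) = - \frac{2 \left(-1\right)^{n}}{3} - \frac{4 \left(-4\right)^{n}}{3}.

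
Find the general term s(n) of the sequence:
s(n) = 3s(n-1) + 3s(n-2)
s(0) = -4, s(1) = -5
Characteristic equation: x² - 3x - 3 = 0.
Discriminant Δ = (3)² + 4·(3) = 21.
Roots r₁,₂ = (3 ± √21)/2, so r₁ = \frac{3}{2} + \frac{\sqrt{21}}{2}, r₂ = \frac{3}{2} - \frac{\sqrt{21}}{2}.
General solution: s(n) = A·r₁^n + B·r₂^n.
From the initial conditions, A + B = -4 and r₁A + r₂B = -5.
Since r₁ - r₂ = √21: A = (-5 - (-4)r₂)/√21 = -2 + \frac{\sqrt{21}}{21}, and B = -4 - A = -2 - \frac{\sqrt{21}}{21}.
So s(n) = \left(-2 + \frac{\sqrt{21}}{21}\right)\left(\frac{3}{2} + \frac{\sqrt{21}}{2}\right)^n + \left(-2 - \frac{\sqrt{21}}{21}\right)\left(\frac{3}{2} - \frac{\sqrt{21}}{2}\right)^n.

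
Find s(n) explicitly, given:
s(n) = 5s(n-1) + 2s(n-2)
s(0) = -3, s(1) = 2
Characteristic equation: x² - 5x - 2 = 0.
Discriminant Δ = (5)² + 4·(2) = 33.
Roots r₁,₂ = (5 ± √33)/2, so r₁ = \frac{5}{2} + \frac{\sqrt{33}}{2}, r₂ = \frac{5}{2} - \frac{\sqrt{33}}{2}.
General solution: s(n) = A·r₁^n + B·r₂^n.
From the initial conditions, A + B = -3 and r₁A + r₂B = 2.
Since r₁ - r₂ = √33: A = (2 - (-3)r₂)/√33 = - \frac{3}{2} + \frac{19 \sqrt{33}}{66}, and B = -3 - A = - \frac{19 \sqrt{33}}{66} - \frac{3}{2}.
So s(n) = \left(- \frac{3}{2} + \frac{19 \sqrt{33}}{66}\right)\left(\frac{5}{2} + \frac{\sqrt{33}}{2}\right)^n + \left(- \frac{19 \sqrt{33}}{66} - \frac{3}{2}\right)\left(\frac{5}{2} - \frac{\sqrt{33}}{2}\right)^n.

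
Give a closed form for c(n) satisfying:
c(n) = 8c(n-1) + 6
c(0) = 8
First-order linear non-homogeneous.
Homogeneous solution: c_h(n) = A·(8)^n.
Try constant particular solution c_p = K: K = 8K + 6 ⇒ K = - \frac{6}{7}.
General: c(n) = A·(8)^n - \frac{6}{7}.
Apply c(0) = 8: A - \frac{6}{7} = 8 ⇒ A = \frac{62}{7}.
So c(n) = \frac{62 \cdot 8^{n}}{7} - \frac{6}{7}.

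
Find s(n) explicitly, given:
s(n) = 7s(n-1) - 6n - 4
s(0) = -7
First-order linear with linear forcing.
Homogeneous solution: s_h(n) = A·(7)^n.
Try particular s_p(n) = pn + q. Substituting:
  pn + q = 7(p(n-1) + q) - 6n - 4.
Matching the n-coefficient: p = 7p - 6 ⇒ p = 1.
Matching constants: q = -7p + 7q - 4 ⇒ q = \frac{11}{6}.
General: s(n) = A·(7)^n + n + \frac{11}{6}.
Apply s(0) = -7: A + \frac{11}{6} = -7 ⇒ A = - \frac{53}{6}.
So s(n) = - \frac{53 \cdot 7^{n}}{6} + n + \frac{11}{6}.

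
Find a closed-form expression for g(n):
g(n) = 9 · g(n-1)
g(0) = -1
Pure geometric recurrence with ratio 9.
By induction g(n) = g(0) · (9)^n = - 9^{n}.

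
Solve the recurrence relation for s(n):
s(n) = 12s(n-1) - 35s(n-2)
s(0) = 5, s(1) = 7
Characteristic equation: x² - 12x + 35 = 0, which factors as (x - (5))(x - (7)) = 0.
Roots r₁ = 5, r₂ = 7 (distinct).
General solution: s(n) = A·(5)^n + B·(7)^n.
From s(0) = 5: A + B = 5.
From s(1) = 7: 5A + 7B = 7.
Solving: A = 14, B = -9.
So s(n) = 14 \cdot 5^{n} - 9 \cdot 7^{n}.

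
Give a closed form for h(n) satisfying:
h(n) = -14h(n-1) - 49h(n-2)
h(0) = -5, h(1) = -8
Characteristic equation: x² + 14x + 49 = 0, which is (x - (-7))².
Repeated root r = -7.
General solution: h(n) = (A + Bn)·(-7)^n.
From h(0) = -5: A = -5.
From h(1) = -8: (A + B)·(-7) = -8 ⇒ B = \frac{43}{7}.
So h(n) = \left(\frac{43 n}{7} - 5\right) \cdot (-7)^n.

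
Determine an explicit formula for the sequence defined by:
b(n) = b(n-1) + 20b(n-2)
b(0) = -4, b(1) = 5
Characteristic equation: x² - x - 20 = 0, which factors as (x - (-4))(x - (5)) = 0.
Roots r₁ = -4, r₂ = 5 (distinct).
General solution: b(n) = A·(-4)^n + B·(5)^n.
From b(0) = -4: A + B = -4.
From b(1) = 5: -4A + 5B = 5.
Solving: A = - \frac{25}{9}, B = - \frac{11}{9}.
So b(n) = - \frac{25 \left(-4\right)^{n}}{9} - \frac{11 \cdot 5^{n}}{9}.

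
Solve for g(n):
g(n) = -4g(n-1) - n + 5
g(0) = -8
First-order linear with linear forcing.
Homogeneous solution: g_h(n) = A·(-4)^n.
Try particular g_p(n) = pn + q. Substituting:
  pn + q = -4(p(n-1) + q) - n + 5.
Matching the n-coefficient: p = -4p - 1 ⇒ p = - \frac{1}{5}.
Matching constants: q = 4p - 4q + 5 ⇒ q = \frac{21}{25}.
General: g(n) = A·(-4)^n - \frac{n}{5} + \frac{21}{25}.
Apply g(0) = -8: A + \frac{21}{25} = -8 ⇒ A = - \frac{221}{25}.
So g(n) = - \frac{221 \left(-4\right)^{n}}{25} - \frac{n}{5} + \frac{21}{25}.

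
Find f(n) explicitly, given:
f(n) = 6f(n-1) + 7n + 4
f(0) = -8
First-order linear with linear forcing.
Homogeneous solution: f_h(n) = A·(6)^n.
Try particular f_p(n) = pn + q. Substituting:
  pn + q = 6(p(n-1) + q) + 7n + 4.
Matching the n-coefficient: p = 6p + 7 ⇒ p = - \frac{7}{5}.
Matching constants: q = -6p + 6q + 4 ⇒ q = - \frac{62}{25}.
General: f(n) = A·(6)^n - \frac{7 n}{5} - \frac{62}{25}.
Apply f(0) = -8: A - \frac{62}{25} = -8 ⇒ A = - \frac{138}{25}.
So f(n) = - \frac{138 \cdot 6^{n}}{25} - \frac{7 n}{5} - \frac{62}{25}.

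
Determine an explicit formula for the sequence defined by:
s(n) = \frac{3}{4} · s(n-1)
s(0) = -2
Pure geometric recurrence with ratio \frac{3}{4}.
By induction s(n) = s(0) · (\frac{3}{4})^n = - 2 \left(\frac{3}{4}\right)^{n}.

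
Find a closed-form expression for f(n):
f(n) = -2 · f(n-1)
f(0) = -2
Pure geometric recurrence with ratio -2.
By induction f(n) = f(0) · (-2)^n = - 2 \left(-2\right)^{n}.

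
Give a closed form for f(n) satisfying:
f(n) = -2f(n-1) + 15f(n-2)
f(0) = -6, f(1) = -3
Characteristic equation: x² + 2x - 15 = 0, which factors as (x - (3))(x - (-5)) = 0.
Roots r₁ = 3, r₂ = -5 (distinct).
General solution: f(n) = A·(3)^n + B·(-5)^n.
From f(0) = -6: A + B = -6.
From f(1) = -3: 3A - 5B = -3.
Solving: A = - \frac{33}{8}, B = - \frac{15}{8}.
So f(n) = - \frac{15 \left(-5\right)^{n}}{8} - \frac{33 \cdot 3^{n}}{8}.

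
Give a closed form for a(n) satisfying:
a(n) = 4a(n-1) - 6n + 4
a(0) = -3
First-order linear with linear forcing.
Homogeneous solution: a_h(n) = A·(4)^n.
Try particular a_p(n) = pn + q. Substituting:
  pn + q = 4(p(n-1) + q) - 6n + 4.
Matching the n-coefficient: p = 4p - 6 ⇒ p = 2.
Matching constants: q = -4p + 4q + 4 ⇒ q = \frac{4}{3}.
General: a(n) = A·(4)^n + 2 n + \frac{4}{3}.
Apply a(0) = -3: A + \frac{4}{3} = -3 ⇒ A = - \frac{13}{3}.
So a(n) = - \frac{13 \cdot 4^{n}}{3} + 2 n + \frac{4}{3}.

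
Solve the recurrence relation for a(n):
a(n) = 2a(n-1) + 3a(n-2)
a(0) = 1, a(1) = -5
Characteristic equation: x² - 2x - 3 = 0, which factors as (x - (-1))(x - (3)) = 0.
Roots r₁ = -1, r₂ = 3 (distinct).
General solution: a(n) = A·(-1)^n + B·(3)^n.
From a(0) = 1: A + B = 1.
From a(1) = -5: -A + 3B = -5.
Solving: A = 2, B = -1.
So a(n) = 2 \left(-1\right)^{n} - 3^{n}.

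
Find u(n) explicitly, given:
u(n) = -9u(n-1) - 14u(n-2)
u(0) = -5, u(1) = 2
Characteristic equation: x² + 9x + 14 = 0, which factors as (x - (-7))(x - (-2)) = 0.
Roots r₁ = -7, r₂ = -2 (distinct).
General solution: u(n) = A·(-7)^n + B·(-2)^n.
From u(0) = -5: A + B = -5.
From u(1) = 2: -7A - 2B = 2.
Solving: A = \frac{8}{5}, B = - \frac{33}{5}.
So u(n) = - \frac{33 \left(-2\right)^{n}}{5} + \frac{8 \left(-7\right)^{n}}{5}.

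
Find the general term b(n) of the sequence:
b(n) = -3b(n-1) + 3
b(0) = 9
First-order linear non-homogeneous.
Homogeneous solution: b_h(n) = A·(-3)^n.
Try constant particular solution b_p = K: K = -3K + 3 ⇒ K = \frac{3}{4}.
General: b(n) = A·(-3)^n + \frac{3}{4}.
Apply b(0) = 9: A + \frac{3}{4} = 9 ⇒ A = \frac{33}{4}.
So b(n) = \frac{33 \left(-3\right)^{n}}{4} + \frac{3}{4}.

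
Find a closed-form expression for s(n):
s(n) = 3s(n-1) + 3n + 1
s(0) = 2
First-order linear with linear forcing.
Homogeneous solution: s_h(n) = A·(3)^n.
Try particular s_p(n) = pn + q. Substituting:
  pn + q = 3(p(n-1) + q) + 3n + 1.
Matching the n-coefficient: p = 3p + 3 ⇒ p = - \frac{3}{2}.
Matching constants: q = -3p + 3q + 1 ⇒ q = - \frac{11}{4}.
General: s(n) = A·(3)^n - \frac{3 n}{2} - \frac{11}{4}.
Apply s(0) = 2: A - \frac{11}{4} = 2 ⇒ A = \frac{19}{4}.
So s(n) = \frac{19 \cdot 3^{n}}{4} - \frac{3 n}{2} - \frac{11}{4}.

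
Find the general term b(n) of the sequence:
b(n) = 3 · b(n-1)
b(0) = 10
Pure geometric recurrence with ratio 3.
By induction b(n) = b(0) · (3)^n = 10 \cdot 3^{n}.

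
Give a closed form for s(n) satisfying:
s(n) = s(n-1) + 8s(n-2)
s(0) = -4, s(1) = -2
Characteristic equation: x² - x - 8 = 0.
Discriminant Δ = (1)² + 4·(8) = 33.
Roots r₁,₂ = (1 ± √33)/2, so r₁ = \frac{1}{2} + \frac{\sqrt{33}}{2}, r₂ = \frac{1}{2} - \frac{\sqrt{33}}{2}.
General solution: s(n) = A·r₁^n + B·r₂^n.
From the initial conditions, A + B = -4 and r₁A + r₂B = -2.
Since r₁ - r₂ = √33: A = (-2 - (-4)r₂)/√33 = -2, and B = -4 - A = -2.
So s(n) = \left(-2\right)\left(\frac{1}{2} + \frac{\sqrt{33}}{2}\right)^n + \left(-2\right)\left(\frac{1}{2} - \frac{\sqrt{33}}{2}\right)^n.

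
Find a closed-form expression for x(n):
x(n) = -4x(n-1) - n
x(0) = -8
First-order linear with linear forcing.
Homogeneous solution: x_h(n) = A·(-4)^n.
Try particular x_p(n) = pn + q. Substituting:
  pn + q = -4(p(n-1) + q) - n.
Matching the n-coefficient: p = -4p - 1 ⇒ p = - \frac{1}{5}.
Matching constants: q = 4p - 4q ⇒ q = - \frac{4}{25}.
General: x(n) = A·(-4)^n - \frac{n}{5} - \frac{4}{25}.
Apply x(0) = -8: A - \frac{4}{25} = -8 ⇒ A = - \frac{196}{25}.
So x(n) = - \frac{196 \left(-4\right)^{n}}{25} - \frac{n}{5} - \frac{4}{25}.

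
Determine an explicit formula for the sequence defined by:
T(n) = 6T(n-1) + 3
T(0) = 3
First-order linear non-homogeneous.
Homogeneous solution: T_h(n) = A·(6)^n.
Try constant particular solution T_p = K: K = 6K + 3 ⇒ K = - \frac{3}{5}.
General: T(n) = A·(6)^n - \frac{3}{5}.
Apply T(0) = 3: A - \frac{3}{5} = 3 ⇒ A = \frac{18}{5}.
So T(n) = \frac{18 \cdot 6^{n}}{5} - \frac{3}{5}.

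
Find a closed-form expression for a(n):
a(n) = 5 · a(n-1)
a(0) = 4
Pure geometric recurrence with ratio 5.
By induction a(n) = a(0) · (5)^n = 4 \cdot 5^{n}.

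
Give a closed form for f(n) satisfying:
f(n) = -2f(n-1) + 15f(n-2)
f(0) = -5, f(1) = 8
Characteristic equation: x² + 2x - 15 = 0, which factors as (x - (3))(x - (-5)) = 0.
Roots r₁ = 3, r₂ = -5 (distinct).
General solution: f(n) = A·(3)^n + B·(-5)^n.
From f(0) = -5: A + B = -5.
From f(1) = 8: 3A - 5B = 8.
Solving: A = - \frac{17}{8}, B = - \frac{23}{8}.
So f(n) = - \frac{23 \left(-5\right)^{n}}{8} - \frac{17 \cdot 3^{n}}{8}.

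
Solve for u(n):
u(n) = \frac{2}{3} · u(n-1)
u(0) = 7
Pure geometric recurrence with ratio \frac{2}{3}.
By induction u(n) = u(0) · (\frac{2}{3})^n = 7 \left(\frac{2}{3}\right)^{n}.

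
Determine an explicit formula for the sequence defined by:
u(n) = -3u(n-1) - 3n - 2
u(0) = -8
First-order linear with linear forcing.
Homogeneous solution: u_h(n) = A·(-3)^n.
Try particular u_p(n) = pn + q. Substituting:
  pn + q = -3(p(n-1) + q) - 3n - 2.
Matching the n-coefficient: p = -3p - 3 ⇒ p = - \frac{3}{4}.
Matching constants: q = 3p - 3q - 2 ⇒ q = - \frac{17}{16}.
General: u(n) = A·(-3)^n - \frac{3 n}{4} - \frac{17}{16}.
Apply u(0) = -8: A - \frac{17}{16} = -8 ⇒ A = - \frac{111}{16}.
So u(n) = - \frac{111 \left(-3\right)^{n}}{16} - \frac{3 n}{4} - \frac{17}{16}.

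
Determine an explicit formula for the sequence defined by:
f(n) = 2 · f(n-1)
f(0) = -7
Pure geometric recurrence with ratio 2.
By induction f(n) = f(0) · (2)^n = - 7 \cdot 2^{n}.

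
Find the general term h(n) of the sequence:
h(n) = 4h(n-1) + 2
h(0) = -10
First-order linear non-homogeneous.
Homogeneous solution: h_h(n) = A·(4)^n.
Try constant particular solution h_p = K: K = 4K + 2 ⇒ K = - \frac{2}{3}.
General: h(n) = A·(4)^n - \frac{2}{3}.
Apply h(0) = -10: A - \frac{2}{3} = -10 ⇒ A = - \frac{28}{3}.
So h(n) = - \frac{28 \cdot 4^{n}}{3} - \frac{2}{3}.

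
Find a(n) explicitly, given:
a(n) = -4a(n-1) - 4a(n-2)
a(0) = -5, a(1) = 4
Characteristic equation: x² + 4x + 4 = 0, which is (x - (-2))².
Repeated root r = -2.
General solution: a(n) = (A + Bn)·(-2)^n.
From a(0) = -5: A = -5.
From a(1) = 4: (A + B)·(-2) = 4 ⇒ B = 3.
So a(n) = \left(3 n - 5\right) \cdot (-2)^n.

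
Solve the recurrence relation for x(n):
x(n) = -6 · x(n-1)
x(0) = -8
Pure geometric recurrence with ratio -6.
By induction x(n) = x(0) · (-6)^n = - 8 \left(-6\right)^{n}.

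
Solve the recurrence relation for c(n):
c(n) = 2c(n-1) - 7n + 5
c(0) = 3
First-order linear with linear forcing.
Homogeneous solution: c_h(n) = A·(2)^n.
Try particular c_p(n) = pn + q. Substituting:
  pn + q = 2(p(n-1) + q) - 7n + 5.
Matching the n-coefficient: p = 2p - 7 ⇒ p = 7.
Matching constants: q = -2p + 2q + 5 ⇒ q = 9.
General: c(n) = A·(2)^n + 7 n + 9.
Apply c(0) = 3: A + 9 = 3 ⇒ A = -6.
So c(n) = - 6 \cdot 2^{n} + 7 n + 9.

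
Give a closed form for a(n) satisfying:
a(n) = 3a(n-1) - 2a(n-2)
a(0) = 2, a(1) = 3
Characteristic equation: x² - 3x + 2 = 0, which factors as (x - (2))(x - (1)) = 0.
Roots r₁ = 2, r₂ = 1 (distinct).
General solution: a(n) = A·(2)^n + B·(1)^n.
From a(0) = 2: A + B = 2.
From a(1) = 3: 2A + B = 3.
Solving: A = 1, B = 1.
So a(n) = 2^{n} + 1.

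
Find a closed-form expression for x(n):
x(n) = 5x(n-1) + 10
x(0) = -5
First-order linear non-homogeneous.
Homogeneous solution: x_h(n) = A·(5)^n.
Try constant particular solution x_p = K: K = 5K + 10 ⇒ K = - \frac{5}{2}.
General: x(n) = A·(5)^n - \frac{5}{2}.
Apply x(0) = -5: A - \frac{5}{2} = -5 ⇒ A = - \frac{5}{2}.
So x(n) = - \frac{5 \cdot 5^{n}}{2} - \frac{5}{2}.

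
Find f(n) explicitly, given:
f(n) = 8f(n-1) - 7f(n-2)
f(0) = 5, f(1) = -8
Characteristic equation: x² - 8x + 7 = 0, which factors as (x - (7))(x - (1)) = 0.
Roots r₁ = 7, r₂ = 1 (distinct).
General solution: f(n) = A·(7)^n + B·(1)^n.
From f(0) = 5: A + B = 5.
From f(1) = -8: 7A + B = -8.
Solving: A = - \frac{13}{6}, B = \frac{43}{6}.
So f(n) = \frac{43}{6} - \frac{13 \cdot 7^{n}}{6}.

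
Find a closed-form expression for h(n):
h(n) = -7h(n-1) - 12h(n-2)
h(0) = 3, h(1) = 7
Characteristic equation: x² + 7x + 12 = 0, which factors as (x - (-3))(x - (-4)) = 0.
Roots r₁ = -3, r₂ = -4 (distinct).
General solution: h(n) = A·(-3)^n + B·(-4)^n.
From h(0) = 3: A + B = 3.
From h(1) = 7: -3A - 4B = 7.
Solving: A = 19, B = -16.
So h(n) = 19 \left(-3\right)^{n} - 16 \left(-4\right)^{n}.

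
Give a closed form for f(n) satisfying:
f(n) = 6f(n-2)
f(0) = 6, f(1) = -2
Characteristic equation: x² - 6 = 0.
Discriminant Δ = (0)² + 4·(6) = 24.
Roots r₁,₂ = (0 ± √24)/2, so r₁ = \sqrt{6}, r₂ = - \sqrt{6}.
General solution: f(n) = A·r₁^n + B·r₂^n.
From the initial conditions, A + B = 6 and r₁A + r₂B = -2.
Since r₁ - r₂ = √24: A = (-2 - (6)r₂)/√24 = 3 - \frac{\sqrt{6}}{6}, and B = 6 - A = \frac{\sqrt{6}}{6} + 3.
So f(n) = \left(3 - \frac{\sqrt{6}}{6}\right)\left(\sqrt{6}\right)^n + \left(\frac{\sqrt{6}}{6} + 3\right)\left(- \sqrt{6}\right)^n.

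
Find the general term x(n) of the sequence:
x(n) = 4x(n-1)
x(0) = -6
This is a homogeneous first-order recurrence with ratio 4.
By induction x(n) = x(0) · (4)^n = - 6 \cdot 4^{n}.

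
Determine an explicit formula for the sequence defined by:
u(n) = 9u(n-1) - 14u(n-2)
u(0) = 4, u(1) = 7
Characteristic equation: x² - 9x + 14 = 0, which factors as (x - (7))(x - (2)) = 0.
Roots r₁ = 7, r₂ = 2 (distinct).
General solution: u(n) = A·(7)^n + B·(2)^n.
From u(0) = 4: A + B = 4.
From u(1) = 7: 7A + 2B = 7.
Solving: A = - \frac{1}{5}, B = \frac{21}{5}.
So u(n) = \frac{21 \cdot 2^{n}}{5} - \frac{7^{n}}{5}.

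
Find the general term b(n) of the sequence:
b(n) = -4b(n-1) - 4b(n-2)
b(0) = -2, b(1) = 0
Characteristic equation: x² + 4x + 4 = 0, which is (x - (-2))².
Repeated root r = -2.
General solution: b(n) = (A + Bn)·(-2)^n.
From b(0) = -2: A = -2.
From b(1) = 0: (A + B)·(-2) = 0 ⇒ B = 2.
So b(n) = \left(2 n - 2\right) \cdot (-2)^n.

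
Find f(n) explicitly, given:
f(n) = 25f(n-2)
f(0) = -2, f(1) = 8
Characteristic equation: x² - 25 = 0, which factors as (x - (5))(x - (-5)) = 0.
Roots r₁ = 5, r₂ = -5 (distinct).
General solution: f(n) = A·(5)^n + B·(-5)^n.
From f(0) = -2: A + B = -2.
From f(1) = 8: 5A - 5B = 8.
Solving: A = - \frac{1}{5}, B = - \frac{9}{5}.
So f(n) = - \frac{9 \left(-5\right)^{n}}{5} - \frac{5^{n}}{5}.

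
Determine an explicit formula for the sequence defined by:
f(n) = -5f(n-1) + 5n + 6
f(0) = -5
First-order linear with linear forcing.
Homogeneous solution: f_h(n) = A·(-5)^n.
Try particular f_p(n) = pn + q. Substituting:
  pn + q = -5(p(n-1) + q) + 5n + 6.
Matching the n-coefficient: p = -5p + 5 ⇒ p = \frac{5}{6}.
Matching constants: q = 5p - 5q + 6 ⇒ q = \frac{61}{36}.
General: f(n) = A·(-5)^n + \frac{5 n}{6} + \frac{61}{36}.
Apply f(0) = -5: A + \frac{61}{36} = -5 ⇒ A = - \frac{241}{36}.
So f(n) = - \frac{241 \left(-5\right)^{n}}{36} + \frac{5 n}{6} + \frac{61}{36}.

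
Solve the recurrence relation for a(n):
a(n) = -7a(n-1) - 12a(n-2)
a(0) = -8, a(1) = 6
Characteristic equation: x² + 7x + 12 = 0, which factors as (x - (-4))(x - (-3)) = 0.
Roots r₁ = -4, r₂ = -3 (distinct).
General solution: a(n) = A·(-4)^n + B·(-3)^n.
From a(0) = -8: A + B = -8.
From a(1) = 6: -4A - 3B = 6.
Solving: A = 18, B = -26.
So a(n) = - 26 \left(-3\right)^{n} + 18 \left(-4\right)^{n}.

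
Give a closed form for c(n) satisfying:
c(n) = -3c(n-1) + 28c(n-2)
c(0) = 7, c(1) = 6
Characteristic equation: x² + 3x - 28 = 0, which factors as (x - (-7))(x - (4)) = 0.
Roots r₁ = -7, r₂ = 4 (distinct).
General solution: c(n) = A·(-7)^n + B·(4)^n.
From c(0) = 7: A + B = 7.
From c(1) = 6: -7A + 4B = 6.
Solving: A = 2, B = 5.
So c(n) = 2 \left(-7\right)^{n} + 5 \cdot 4^{n}.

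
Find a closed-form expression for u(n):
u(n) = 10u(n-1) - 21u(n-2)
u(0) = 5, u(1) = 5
Characteristic equation: x² - 10x + 21 = 0, which factors as (x - (7))(x - (3)) = 0.
Roots r₁ = 7, r₂ = 3 (distinct).
General solution: u(n) = A·(7)^n + B·(3)^n.
From u(0) = 5: A + B = 5.
From u(1) = 5: 7A + 3B = 5.
Solving: A = - \frac{5}{2}, B = \frac{15}{2}.
So u(n) = \frac{15 \cdot 3^{n}}{2} - \frac{5 \cdot 7^{n}}{2}.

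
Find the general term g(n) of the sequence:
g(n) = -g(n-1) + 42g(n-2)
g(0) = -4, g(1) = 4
Characteristic equation: x² + x - 42 = 0, which factors as (x - (6))(x - (-7)) = 0.
Roots r₁ = 6, r₂ = -7 (distinct).
General solution: g(n) = A·(6)^n + B·(-7)^n.
From g(0) = -4: A + B = -4.
From g(1) = 4: 6A - 7B = 4.
Solving: A = - \frac{24}{13}, B = - \frac{28}{13}.
So g(n) = - \frac{28 \left(-7\right)^{n}}{13} - \frac{24 \cdot 6^{n}}{13}.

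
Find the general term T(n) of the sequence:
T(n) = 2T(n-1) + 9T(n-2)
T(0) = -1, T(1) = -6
Characteristic equation: x² - 2x - 9 = 0.
Discriminant Δ = (2)² + 4·(9) = 40.
Roots r₁,₂ = (2 ± √40)/2, so r₁ = 1 + \sqrt{10}, r₂ = 1 - \sqrt{10}.
General solution: T(n) = A·r₁^n + B·r₂^n.
From the initial conditions, A + B = -1 and r₁A + r₂B = -6.
Since r₁ - r₂ = √40: A = (-6 - (-1)r₂)/√40 = - \frac{\sqrt{10}}{4} - \frac{1}{2}, and B = -1 - A = - \frac{1}{2} + \frac{\sqrt{10}}{4}.
So T(n) = \left(- \frac{\sqrt{10}}{4} - \frac{1}{2}\right)\left(1 + \sqrt{10}\right)^n + \left(- \frac{1}{2} + \frac{\sqrt{10}}{4}\right)\left(1 - \sqrt{10}\right)^n.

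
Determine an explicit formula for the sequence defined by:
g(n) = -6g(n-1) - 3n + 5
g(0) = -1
First-order linear with linear forcing.
Homogeneous solution: g_h(n) = A·(-6)^n.
Try particular g_p(n) = pn + q. Substituting:
  pn + q = -6(p(n-1) + q) - 3n + 5.
Matching the n-coefficient: p = -6p - 3 ⇒ p = - \frac{3}{7}.
Matching constants: q = 6p - 6q + 5 ⇒ q = \frac{17}{49}.
General: g(n) = A·(-6)^n - \frac{3 n}{7} + \frac{17}{49}.
Apply g(0) = -1: A + \frac{17}{49} = -1 ⇒ A = - \frac{66}{49}.
So g(n) = - \frac{66 \left(-6\right)^{n}}{49} - \frac{3 n}{7} + \frac{17}{49}.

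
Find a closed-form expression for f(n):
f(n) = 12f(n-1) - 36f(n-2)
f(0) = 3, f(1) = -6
Characteristic equation: x² - 12x + 36 = 0, which is (x - (6))².
Repeated root r = 6.
General solution: f(n) = (A + Bn)·(6)^n.
From f(0) = 3: A = 3.
From f(1) = -6: (A + B)·(6) = -6 ⇒ B = -4.
So f(n) = \left(3 - 4 n\right) \cdot (6)^n.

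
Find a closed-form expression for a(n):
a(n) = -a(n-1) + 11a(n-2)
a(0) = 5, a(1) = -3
Characteristic equation: x² + x - 11 = 0.
Discriminant Δ = (-1)² + 4·(11) = 45.
Roots r₁,₂ = (-1 ± √45)/2, so r₁ = - \frac{1}{2} + \frac{3 \sqrt{5}}{2}, r₂ = - \frac{3 \sqrt{5}}{2} - \frac{1}{2}.
General solution: a(n) = A·r₁^n + B·r₂^n.
From the initial conditions, A + B = 5 and r₁A + r₂B = -3.
Since r₁ - r₂ = √45: A = (-3 - (5)r₂)/√45 = \frac{5}{2} - \frac{\sqrt{5}}{30}, and B = 5 - A = \frac{\sqrt{5}}{30} + \frac{5}{2}.
So a(n) = \left(\frac{5}{2} - \frac{\sqrt{5}}{30}\right)\left(- \frac{1}{2} + \frac{3 \sqrt{5}}{2}\right)^n + \left(\frac{\sqrt{5}}{30} + \frac{5}{2}\right)\left(- \frac{3 \sqrt{5}}{2} - \frac{1}{2}\right)^n.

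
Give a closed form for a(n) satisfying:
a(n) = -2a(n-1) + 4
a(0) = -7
First-order linear non-homogeneous.
Homogeneous solution: a_h(n) = A·(-2)^n.
Try constant particular solution a_p = K: K = -2K + 4 ⇒ K = \frac{4}{3}.
General: a(n) = A·(-2)^n + \frac{4}{3}.
Apply a(0) = -7: A + \frac{4}{3} = -7 ⇒ A = - \frac{25}{3}.
So a(n) = \frac{4}{3} - \frac{25 \left(-2\right)^{n}}{3}.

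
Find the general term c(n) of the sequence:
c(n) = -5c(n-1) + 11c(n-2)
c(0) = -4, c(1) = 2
Characteristic equation: x² + 5x - 11 = 0.
Discriminant Δ = (-5)² + 4·(11) = 69.
Roots r₁,₂ = (-5 ± √69)/2, so r₁ = - \frac{5}{2} + \frac{\sqrt{69}}{2}, r₂ = - \frac{\sqrt{69}}{2} - \frac{5}{2}.
General solution: c(n) = A·r₁^n + B·r₂^n.
From the initial conditions, A + B = -4 and r₁A + r₂B = 2.
Since r₁ - r₂ = √69: A = (2 - (-4)r₂)/√69 = -2 - \frac{8 \sqrt{69}}{69}, and B = -4 - A = -2 + \frac{8 \sqrt{69}}{69}.
So c(n) = \left(-2 - \frac{8 \sqrt{69}}{69}\right)\left(- \frac{5}{2} + \frac{\sqrt{69}}{2}\right)^n + \left(-2 + \frac{8 \sqrt{69}}{69}\right)\left(- \frac{\sqrt{69}}{2} - \frac{5}{2}\right)^n.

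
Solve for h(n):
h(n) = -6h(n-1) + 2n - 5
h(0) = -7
First-order linear with linear forcing.
Homogeneous solution: h_h(n) = A·(-6)^n.
Try particular h_p(n) = pn + q. Substituting:
  pn + q = -6(p(n-1) + q) + 2n - 5.
Matching the n-coefficient: p = -6p + 2 ⇒ p = \frac{2}{7}.
Matching constants: q = 6p - 6q - 5 ⇒ q = - \frac{23}{49}.
General: h(n) = A·(-6)^n + \frac{2 n}{7} - \frac{23}{49}.
Apply h(0) = -7: A - \frac{23}{49} = -7 ⇒ A = - \frac{320}{49}.
So h(n) = - \frac{320 \left(-6\right)^{n}}{49} + \frac{2 n}{7} - \frac{23}{49}.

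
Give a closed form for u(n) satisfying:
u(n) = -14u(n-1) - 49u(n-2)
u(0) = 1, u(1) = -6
Characteristic equation: x² + 14x + 49 = 0, which is (x - (-7))².
Repeated root r = -7.
General solution: u(n) = (A + Bn)·(-7)^n.
From u(0) = 1: A = 1.
From u(1) = -6: (A + B)·(-7) = -6 ⇒ B = - \frac{1}{7}.
So u(n) = \left(1 - \frac{n}{7}\right) \cdot (-7)^n.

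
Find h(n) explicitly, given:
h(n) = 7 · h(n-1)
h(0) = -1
Pure geometric recurrence with ratio 7.
By induction h(n) = h(0) · (7)^n = - 7^{n}.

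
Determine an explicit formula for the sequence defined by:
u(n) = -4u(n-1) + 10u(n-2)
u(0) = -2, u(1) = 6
Characteristic equation: x² + 4x - 10 = 0.
Discriminant Δ = (-4)² + 4·(10) = 56.
Roots r₁,₂ = (-4 ± √56)/2, so r₁ = -2 + \sqrt{14}, r₂ = - \sqrt{14} - 2.
General solution: u(n) = A·r₁^n + B·r₂^n.
From the initial conditions, A + B = -2 and r₁A + r₂B = 6.
Since r₁ - r₂ = √56: A = (6 - (-2)r₂)/√56 = -1 + \frac{\sqrt{14}}{14}, and B = -2 - A = -1 - \frac{\sqrt{14}}{14}.
So u(n) = \left(-1 + \frac{\sqrt{14}}{14}\right)\left(-2 + \sqrt{14}\right)^n + \left(-1 - \frac{\sqrt{14}}{14}\right)\left(- \sqrt{14} - 2\right)^n.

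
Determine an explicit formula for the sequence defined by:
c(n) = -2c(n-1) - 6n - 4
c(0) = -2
First-order linear with linear forcing.
Homogeneous solution: c_h(n) = A·(-2)^n.
Try particular c_p(n) = pn + q. Substituting:
  pn + q = -2(p(n-1) + q) - 6n - 4.
Matching the n-coefficient: p = -2p - 6 ⇒ p = -2.
Matching constants: q = 2p - 2q - 4 ⇒ q = - \frac{8}{3}.
General: c(n) = A·(-2)^n - 2 n - \frac{8}{3}.
Apply c(0) = -2: A - \frac{8}{3} = -2 ⇒ A = \frac{2}{3}.
So c(n) = \frac{2 \left(-2\right)^{n}}{3} - 2 n - \frac{8}{3}.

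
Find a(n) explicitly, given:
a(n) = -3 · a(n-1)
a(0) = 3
Pure geometric recurrence with ratio -3.
By induction a(n) = a(0) · (-3)^n = 3 \left(-3\right)^{n}.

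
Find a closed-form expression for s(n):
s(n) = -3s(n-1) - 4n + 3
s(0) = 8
First-order linear with linear forcing.
Homogeneous solution: s_h(n) = A·(-3)^n.
Try particular s_p(n) = pn + q. Substituting:
  pn + q = -3(p(n-1) + q) - 4n + 3.
Matching the n-coefficient: p = -3p - 4 ⇒ p = -1.
Matching constants: q = 3p - 3q + 3 ⇒ q = 0.
General: s(n) = A·(-3)^n - n + 0.
Apply s(0) = 8: A + 0 = 8 ⇒ A = 8.
So s(n) = 8 \left(-3\right)^{n} - n.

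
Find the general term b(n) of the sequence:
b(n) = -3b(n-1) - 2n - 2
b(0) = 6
First-order linear with linear forcing.
Homogeneous solution: b_h(n) = A·(-3)^n.
Try particular b_p(n) = pn + q. Substituting:
  pn + q = -3(p(n-1) + q) - 2n - 2.
Matching the n-coefficient: p = -3p - 2 ⇒ p = - \frac{1}{2}.
Matching constants: q = 3p - 3q - 2 ⇒ q = - \frac{7}{8}.
General: b(n) = A·(-3)^n - \frac{n}{2} - \frac{7}{8}.
Apply b(0) = 6: A - \frac{7}{8} = 6 ⇒ A = \frac{55}{8}.
So b(n) = \frac{55 \left(-3\right)^{n}}{8} - \frac{n}{2} - \frac{7}{8}.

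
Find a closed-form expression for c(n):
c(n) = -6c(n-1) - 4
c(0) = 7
First-order linear non-homogeneous.
Homogeneous solution: c_h(n) = A·(-6)^n.
Try constant particular solution c_p = K: K = -6K - 4 ⇒ K = - \frac{4}{7}.
General: c(n) = A·(-6)^n - \frac{4}{7}.
Apply c(0) = 7: A - \frac{4}{7} = 7 ⇒ A = \frac{53}{7}.
So c(n) = \frac{53 \left(-6\right)^{n}}{7} - \frac{4}{7}.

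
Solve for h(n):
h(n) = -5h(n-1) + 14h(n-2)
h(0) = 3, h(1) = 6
Characteristic equation: x² + 5x - 14 = 0, which factors as (x - (2))(x - (-7)) = 0.
Roots r₁ = 2, r₂ = -7 (distinct).
General solution: h(n) = A·(2)^n + B·(-7)^n.
From h(0) = 3: A + B = 3.
From h(1) = 6: 2A - 7B = 6.
Solving: A = 3, B = 0.
So h(n) = 3 \cdot 2^{n}.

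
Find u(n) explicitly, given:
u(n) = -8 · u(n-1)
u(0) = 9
Pure geometric recurrence with ratio -8.
By induction u(n) = u(0) · (-8)^n = 9 \left(-8\right)^{n}.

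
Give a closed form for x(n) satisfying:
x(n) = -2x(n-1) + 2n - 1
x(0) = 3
First-order linear with linear forcing.
Homogeneous solution: x_h(n) = A·(-2)^n.
Try particular x_p(n) = pn + q. Substituting:
  pn + q = -2(p(n-1) + q) + 2n - 1.
Matching the n-coefficient: p = -2p + 2 ⇒ p = \frac{2}{3}.
Matching constants: q = 2p - 2q - 1 ⇒ q = \frac{1}{9}.
General: x(n) = A·(-2)^n + \frac{2 n}{3} + \frac{1}{9}.
Apply x(0) = 3: A + \frac{1}{9} = 3 ⇒ A = \frac{26}{9}.
So x(n) = \frac{26 \left(-2\right)^{n}}{9} + \frac{2 n}{3} + \frac{1}{9}.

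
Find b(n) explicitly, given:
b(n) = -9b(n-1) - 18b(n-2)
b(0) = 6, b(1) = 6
Characteristic equation: x² + 9x + 18 = 0, which factors as (x - (-3))(x - (-6)) = 0.
Roots r₁ = -3, r₂ = -6 (distinct).
General solution: b(n) = A·(-3)^n + B·(-6)^n.
From b(0) = 6: A + B = 6.
From b(1) = 6: -3A - 6B = 6.
Solving: A = 14, B = -8.
So b(n) = 14 \left(-3\right)^{n} - 8 \left(-6\right)^{n}.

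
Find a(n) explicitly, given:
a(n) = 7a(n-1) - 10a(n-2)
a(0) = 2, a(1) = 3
Characteristic equation: x² - 7x + 10 = 0, which factors as (x - (2))(x - (5)) = 0.
Roots r₁ = 2, r₂ = 5 (distinct).
General solution: a(n) = A·(2)^n + B·(5)^n.
From a(0) = 2: A + B = 2.
From a(1) = 3: 2A + 5B = 3.
Solving: A = \frac{7}{3}, B = - \frac{1}{3}.
So a(n) = \frac{7 \cdot 2^{n}}{3} - \frac{5^{n}}{3}.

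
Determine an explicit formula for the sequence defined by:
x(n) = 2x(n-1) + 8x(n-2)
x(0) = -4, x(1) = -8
Characteristic equation: x² - 2x - 8 = 0, which factors as (x - (4))(x - (-2)) = 0.
Roots r₁ = 4, r₂ = -2 (distinct).
General solution: x(n) = A·(4)^n + B·(-2)^n.
From x(0) = -4: A + B = -4.
From x(1) = -8: 4A - 2B = -8.
Solving: A = - \frac{8}{3}, B = - \frac{4}{3}.
So x(n) = - \frac{4 \left(-2\right)^{n}}{3} - \frac{8 \cdot 4^{n}}{3}.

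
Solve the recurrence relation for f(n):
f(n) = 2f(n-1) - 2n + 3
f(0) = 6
First-order linear with linear forcing.
Homogeneous solution: f_h(n) = A·(2)^n.
Try particular f_p(n) = pn + q. Substituting:
  pn + q = 2(p(n-1) + q) - 2n + 3.
Matching the n-coefficient: p = 2p - 2 ⇒ p = 2.
Matching constants: q = -2p + 2q + 3 ⇒ q = 1.
General: f(n) = A·(2)^n + 2 n + 1.
Apply f(0) = 6: A + 1 = 6 ⇒ A = 5.
So f(n) = 5 \cdot 2^{n} + 2 n + 1.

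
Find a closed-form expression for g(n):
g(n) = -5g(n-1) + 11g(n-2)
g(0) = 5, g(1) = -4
Characteristic equation: x² + 5x - 11 = 0.
Discriminant Δ = (-5)² + 4·(11) = 69.
Roots r₁,₂ = (-5 ± √69)/2, so r₁ = - \frac{5}{2} + \frac{\sqrt{69}}{2}, r₂ = - \frac{\sqrt{69}}{2} - \frac{5}{2}.
General solution: g(n) = A·r₁^n + B·r₂^n.
From the initial conditions, A + B = 5 and r₁A + r₂B = -4.
Since r₁ - r₂ = √69: A = (-4 - (5)r₂)/√69 = \frac{17 \sqrt{69}}{138} + \frac{5}{2}, and B = 5 - A = \frac{5}{2} - \frac{17 \sqrt{69}}{138}.
So g(n) = \left(\frac{17 \sqrt{69}}{138} + \frac{5}{2}\right)\left(- \frac{5}{2} + \frac{\sqrt{69}}{2}\right)^n + \left(\frac{5}{2} - \frac{17 \sqrt{69}}{138}\right)\left(- \frac{\sqrt{69}}{2} - \frac{5}{2}\right)^n.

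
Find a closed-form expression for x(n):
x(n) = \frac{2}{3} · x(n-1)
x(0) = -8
Pure geometric recurrence with ratio \frac{2}{3}.
By induction x(n) = x(0) · (\frac{2}{3})^n = - 8 \left(\frac{2}{3}\right)^{n}.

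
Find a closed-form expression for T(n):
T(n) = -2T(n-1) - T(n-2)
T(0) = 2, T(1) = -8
Characteristic equation: x² + 2x + 1 = 0, which is (x - (-1))².
Repeated root r = -1.
General solution: T(n) = (A + Bn)·(-1)^n.
From T(0) = 2: A = 2.
From T(1) = -8: (A + B)·(-1) = -8 ⇒ B = 6.
So T(n) = \left(6 n + 2\right) \cdot (-1)^n.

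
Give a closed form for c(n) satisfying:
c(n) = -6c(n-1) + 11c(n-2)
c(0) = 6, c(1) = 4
Characteristic equation: x² + 6x - 11 = 0.
Discriminant Δ = (-6)² + 4·(11) = 80.
Roots r₁,₂ = (-6 ± √80)/2, so r₁ = -3 + 2 \sqrt{5}, r₂ = - 2 \sqrt{5} - 3.
General solution: c(n) = A·r₁^n + B·r₂^n.
From the initial conditions, A + B = 6 and r₁A + r₂B = 4.
Since r₁ - r₂ = √80: A = (4 - (6)r₂)/√80 = \frac{11 \sqrt{5}}{10} + 3, and B = 6 - A = 3 - \frac{11 \sqrt{5}}{10}.
So c(n) = \left(\frac{11 \sqrt{5}}{10} + 3\right)\left(-3 + 2 \sqrt{5}\right)^n + \left(3 - \frac{11 \sqrt{5}}{10}\right)\left(- 2 \sqrt{5} - 3\right)^n.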